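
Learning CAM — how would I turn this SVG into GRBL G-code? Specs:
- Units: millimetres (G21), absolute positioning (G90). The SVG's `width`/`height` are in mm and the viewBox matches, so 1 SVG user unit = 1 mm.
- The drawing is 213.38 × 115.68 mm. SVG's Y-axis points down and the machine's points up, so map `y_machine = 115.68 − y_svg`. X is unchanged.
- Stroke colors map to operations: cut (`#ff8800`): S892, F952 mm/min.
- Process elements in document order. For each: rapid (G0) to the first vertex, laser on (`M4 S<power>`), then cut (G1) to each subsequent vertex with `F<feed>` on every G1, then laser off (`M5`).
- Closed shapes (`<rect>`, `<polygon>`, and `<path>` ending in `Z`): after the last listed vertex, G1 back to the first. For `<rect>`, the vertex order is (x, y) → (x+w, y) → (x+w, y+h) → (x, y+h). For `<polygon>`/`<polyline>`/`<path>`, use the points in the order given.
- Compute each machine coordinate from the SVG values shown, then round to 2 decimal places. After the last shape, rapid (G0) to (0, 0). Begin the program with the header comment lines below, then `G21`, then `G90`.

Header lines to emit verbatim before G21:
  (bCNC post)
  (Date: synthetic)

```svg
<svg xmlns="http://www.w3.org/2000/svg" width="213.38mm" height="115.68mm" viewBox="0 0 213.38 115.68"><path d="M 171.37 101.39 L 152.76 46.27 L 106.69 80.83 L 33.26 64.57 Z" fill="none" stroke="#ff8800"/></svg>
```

(bCNC post)
(Date: synthetic)
G21
G90
G0 X171.37 Y14.29
M4 S892
G1 X152.76 Y69.41 F952
G1 X106.69 Y34.85 F952
G1 X33.26 Y51.11 F952
G1 X171.37 Y14.29 F952
M5
G0 X0.00 Y0.00

viewBox `0 0 213.38 115.68` with mm width/height → 1 unit = 1 mm. Flip: y_m = 115.68 − y_svg.

**Shape 1** — `<path>` closed polygon, stroke `#ff8800` → cut (S892, F952). Machine vertices: (171.37,14.29) → (152.76,69.41) → (106.69,34.85) → (33.26,51.11) → (171.37,14.29). Closed: final G1 returns to the first vertex.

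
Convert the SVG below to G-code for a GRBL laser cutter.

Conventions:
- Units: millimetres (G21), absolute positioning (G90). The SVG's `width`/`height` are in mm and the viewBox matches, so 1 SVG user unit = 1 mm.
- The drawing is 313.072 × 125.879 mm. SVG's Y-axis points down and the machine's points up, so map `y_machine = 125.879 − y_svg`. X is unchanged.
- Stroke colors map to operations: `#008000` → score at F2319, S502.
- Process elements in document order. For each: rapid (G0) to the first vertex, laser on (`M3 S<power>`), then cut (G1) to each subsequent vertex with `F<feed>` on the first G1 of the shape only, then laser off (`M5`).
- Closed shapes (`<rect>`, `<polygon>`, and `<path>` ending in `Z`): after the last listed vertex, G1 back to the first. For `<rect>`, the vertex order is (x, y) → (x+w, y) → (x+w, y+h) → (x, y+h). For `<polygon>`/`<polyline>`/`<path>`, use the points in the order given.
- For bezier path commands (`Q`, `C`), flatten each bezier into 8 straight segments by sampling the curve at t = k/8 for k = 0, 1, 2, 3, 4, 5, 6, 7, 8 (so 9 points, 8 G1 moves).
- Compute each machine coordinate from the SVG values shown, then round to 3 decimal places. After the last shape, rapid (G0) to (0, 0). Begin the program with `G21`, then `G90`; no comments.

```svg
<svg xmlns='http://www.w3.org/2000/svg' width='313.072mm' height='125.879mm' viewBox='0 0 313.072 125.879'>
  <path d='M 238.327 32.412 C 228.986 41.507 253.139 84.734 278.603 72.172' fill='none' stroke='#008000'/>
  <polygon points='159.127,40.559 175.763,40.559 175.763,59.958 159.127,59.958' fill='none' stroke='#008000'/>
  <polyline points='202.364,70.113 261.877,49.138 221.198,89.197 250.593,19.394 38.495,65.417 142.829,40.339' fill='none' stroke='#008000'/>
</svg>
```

G21
G90
G0 X238.327 Y93.467
M3 S502
G1 X236.331 Y88.632 F2319
G1 X237.099 Y81.651
G1 X240.252 Y73.578
G1 X245.413 Y65.466
G1 X252.206 Y58.369
G1 X260.254 Y53.341
G1 X269.178 Y51.436
G1 X278.603 Y53.707
M5
G0 X159.127 Y85.320
M3 S502
G1 X175.763 Y85.320 F2319
G1 X175.763 Y65.921
G1 X159.127 Y65.921
G1 X159.127 Y85.320
M5
G0 X202.364 Y55.766
M3 S502
G1 X261.877 Y76.741 F2319
G1 X221.198 Y36.682
G1 X250.593 Y106.485
G1 X38.495 Y60.462
G1 X142.829 Y85.540
M5
G0 X0.000 Y0.000

Since the viewBox matches the mm dimensions, user units are millimetres directly. The only transform is the Y-flip y_m = 125.879 − y_svg.

Shape 1 is a cubic bezier drawn with `<path>`. Its stroke #008000 means score at S502, F2319. After flipping Y the toolpath is (238.327,93.467) → (236.331,88.632) → (237.099,81.651) → (240.252,73.578) → (245.413,65.466) → (252.206,58.369) → (260.254,53.341) → (269.178,51.436) → (278.603,53.707).

Shape 2 is a rectangle drawn with `<polygon>`. Its stroke #008000 means score at S502, F2319. After flipping Y the toolpath is (159.127,85.320) → (175.763,85.320) → (175.763,65.921) → (159.127,65.921) → (159.127,85.320), returning to the start.

Shape 3 is a open polyline drawn with `<polyline>`. Its stroke #008000 means score at S502, F2319. After flipping Y the toolpath is (202.364,55.766) → (261.877,76.741) → (221.198,36.682) → (250.593,106.485) → (38.495,60.462) → (142.829,85.540).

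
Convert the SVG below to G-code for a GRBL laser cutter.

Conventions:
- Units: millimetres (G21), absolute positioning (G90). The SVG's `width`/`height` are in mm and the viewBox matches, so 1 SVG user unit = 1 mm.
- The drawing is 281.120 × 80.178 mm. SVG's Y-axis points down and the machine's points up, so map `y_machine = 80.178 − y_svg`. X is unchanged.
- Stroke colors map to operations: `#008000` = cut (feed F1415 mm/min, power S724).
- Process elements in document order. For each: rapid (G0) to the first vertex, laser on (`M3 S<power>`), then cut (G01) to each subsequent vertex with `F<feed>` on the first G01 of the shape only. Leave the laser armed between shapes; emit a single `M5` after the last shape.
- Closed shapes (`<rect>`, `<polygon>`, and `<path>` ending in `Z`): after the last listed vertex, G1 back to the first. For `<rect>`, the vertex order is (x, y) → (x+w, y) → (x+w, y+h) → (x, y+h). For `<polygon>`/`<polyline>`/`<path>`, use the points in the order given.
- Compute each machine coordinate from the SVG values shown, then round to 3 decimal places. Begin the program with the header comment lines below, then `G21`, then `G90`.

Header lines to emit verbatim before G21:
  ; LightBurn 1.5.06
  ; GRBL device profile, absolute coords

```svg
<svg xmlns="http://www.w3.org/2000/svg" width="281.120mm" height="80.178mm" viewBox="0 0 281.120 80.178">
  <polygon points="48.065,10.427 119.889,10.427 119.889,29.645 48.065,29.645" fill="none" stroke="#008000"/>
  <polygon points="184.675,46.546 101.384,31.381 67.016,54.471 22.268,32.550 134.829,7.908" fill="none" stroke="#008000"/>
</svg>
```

; LightBurn 1.5.06
; GRBL device profile, absolute coords
G21
G90
G0 X48.065 Y69.751
M3 S724
G01 X119.889 Y69.751 F1415
G01 X119.889 Y50.533
G01 X48.065 Y50.533
G01 X48.065 Y69.751
G0 X184.675 Y33.632
M3 S724
G01 X101.384 Y48.797 F1415
G01 X67.016 Y25.707
G01 X22.268 Y47.628
G01 X134.829 Y72.270
G01 X184.675 Y33.632
M5

1 u = 1 mm; y_m = 80.178 − y.

[1] `<polygon>` rectangle, #008000→cut S724 F1415: (48.065,69.751) → (119.889,69.751) → (119.889,50.533) → (48.065,50.533) → (48.065,69.751) (closed)

[2] `<polygon>` closed polygon, #008000→cut S724 F1415: (184.675,33.632) → (101.384,48.797) → (67.016,25.707) → (22.268,47.628) → (134.829,72.270) → (184.675,33.632) (closed)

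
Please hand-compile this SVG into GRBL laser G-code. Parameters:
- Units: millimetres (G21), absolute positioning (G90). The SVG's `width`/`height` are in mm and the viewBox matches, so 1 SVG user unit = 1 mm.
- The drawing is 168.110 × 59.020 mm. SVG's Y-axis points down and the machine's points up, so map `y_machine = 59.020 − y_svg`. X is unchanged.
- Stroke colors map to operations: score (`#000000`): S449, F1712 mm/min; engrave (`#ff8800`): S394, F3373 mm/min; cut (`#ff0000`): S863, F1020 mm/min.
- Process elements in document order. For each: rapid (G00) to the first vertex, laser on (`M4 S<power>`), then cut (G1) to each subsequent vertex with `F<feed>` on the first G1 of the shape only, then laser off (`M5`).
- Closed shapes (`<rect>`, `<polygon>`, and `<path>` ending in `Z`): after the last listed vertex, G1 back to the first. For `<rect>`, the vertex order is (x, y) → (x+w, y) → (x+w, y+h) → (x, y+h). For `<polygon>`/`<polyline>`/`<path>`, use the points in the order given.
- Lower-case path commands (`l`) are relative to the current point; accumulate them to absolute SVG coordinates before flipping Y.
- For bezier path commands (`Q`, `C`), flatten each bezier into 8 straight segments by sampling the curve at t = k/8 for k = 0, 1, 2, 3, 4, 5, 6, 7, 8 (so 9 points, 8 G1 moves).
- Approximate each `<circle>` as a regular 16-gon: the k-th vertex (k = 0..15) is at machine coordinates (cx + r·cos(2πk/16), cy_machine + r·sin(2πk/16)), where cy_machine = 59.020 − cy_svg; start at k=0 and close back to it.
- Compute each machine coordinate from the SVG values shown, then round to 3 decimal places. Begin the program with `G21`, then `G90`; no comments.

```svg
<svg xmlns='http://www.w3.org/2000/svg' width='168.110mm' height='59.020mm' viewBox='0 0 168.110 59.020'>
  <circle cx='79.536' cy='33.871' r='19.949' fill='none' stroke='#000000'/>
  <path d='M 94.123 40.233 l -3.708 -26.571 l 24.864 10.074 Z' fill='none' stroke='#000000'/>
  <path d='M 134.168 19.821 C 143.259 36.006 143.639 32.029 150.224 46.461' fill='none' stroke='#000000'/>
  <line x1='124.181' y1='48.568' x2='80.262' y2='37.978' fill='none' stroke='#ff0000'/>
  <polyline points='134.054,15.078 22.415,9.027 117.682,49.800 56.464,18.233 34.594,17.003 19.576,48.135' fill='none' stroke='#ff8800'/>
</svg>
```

Since the viewBox matches the mm dimensions, user units are millimetres directly. The only transform is the Y-flip y_m = 59.020 − y_svg.

Shape 1 is a circle drawn with `<circle>`. Its stroke #000000 means score at S449, F1712. After flipping Y the toolpath is (99.485,25.149) → (97.966,32.783) → (93.642,39.255) → (87.170,43.579) → (79.536,45.098) → (71.902,43.579) → (65.430,39.255) → (61.106,32.783) → (59.587,25.149) → (61.106,17.515) → (65.430,11.043) → (71.902,6.719) → (79.536,5.200) → (87.170,6.719) → (93.642,11.043) → (97.966,17.515) → (99.485,25.149), returning to the start.

Shape 2 is a regular polygon drawn with `<path>`. Its stroke #000000 means score at S449, F1712. After flipping Y the toolpath is (94.123,18.787) → (90.415,45.358) → (115.279,35.284) → (94.123,18.787), returning to the start.

Shape 3 is a cubic bezier drawn with `<path>`. Its stroke #000000 means score at S449, F1712. After flipping Y the toolpath is (134.168,39.199) → (137.198,33.999) → (139.586,30.238) → (141.507,27.463) → (143.136,25.222) → (144.647,23.063) → (146.216,20.534) → (148.016,17.183) → (150.224,12.559).

Shape 4 is a line segment drawn with `<line>`. Its stroke #ff0000 means cut at S863, F1020. After flipping Y the toolpath is (124.181,10.452) → (80.262,21.042).

Shape 5 is a open polyline drawn with `<polyline>`. Its stroke #ff8800 means engrave at S394, F3373. After flipping Y the toolpath is (134.054,43.942) → (22.415,49.993) → (117.682,9.220) → (56.464,40.787) → (34.594,42.017) → (19.576,10.885).

G21
G90
G00 X99.485 Y25.149
M4 S449
G1 X97.966 Y32.783 F1712
G1 X93.642 Y39.255
G1 X87.170 Y43.579
G1 X79.536 Y45.098
G1 X71.902 Y43.579
G1 X65.430 Y39.255
G1 X61.106 Y32.783
G1 X59.587 Y25.149
G1 X61.106 Y17.515
G1 X65.430 Y11.043
G1 X71.902 Y6.719
G1 X79.536 Y5.200
G1 X87.170 Y6.719
G1 X93.642 Y11.043
G1 X97.966 Y17.515
G1 X99.485 Y25.149
M5
G00 X94.123 Y18.787
M4 S449
G1 X90.415 Y45.358 F1712
G1 X115.279 Y35.284
G1 X94.123 Y18.787
M5
G00 X134.168 Y39.199
M4 S449
G1 X137.198 Y33.999 F1712
G1 X139.586 Y30.238
G1 X141.507 Y27.463
G1 X143.136 Y25.222
G1 X144.647 Y23.063
G1 X146.216 Y20.534
G1 X148.016 Y17.183
G1 X150.224 Y12.559
M5
G00 X124.181 Y10.452
M4 S863
G1 X80.262 Y21.042 F1020
M5
G00 X134.054 Y43.942
M4 S394
G1 X22.415 Y49.993 F3373
G1 X117.682 Y9.220
G1 X56.464 Y40.787
G1 X34.594 Y42.017
G1 X19.576 Y10.885
M5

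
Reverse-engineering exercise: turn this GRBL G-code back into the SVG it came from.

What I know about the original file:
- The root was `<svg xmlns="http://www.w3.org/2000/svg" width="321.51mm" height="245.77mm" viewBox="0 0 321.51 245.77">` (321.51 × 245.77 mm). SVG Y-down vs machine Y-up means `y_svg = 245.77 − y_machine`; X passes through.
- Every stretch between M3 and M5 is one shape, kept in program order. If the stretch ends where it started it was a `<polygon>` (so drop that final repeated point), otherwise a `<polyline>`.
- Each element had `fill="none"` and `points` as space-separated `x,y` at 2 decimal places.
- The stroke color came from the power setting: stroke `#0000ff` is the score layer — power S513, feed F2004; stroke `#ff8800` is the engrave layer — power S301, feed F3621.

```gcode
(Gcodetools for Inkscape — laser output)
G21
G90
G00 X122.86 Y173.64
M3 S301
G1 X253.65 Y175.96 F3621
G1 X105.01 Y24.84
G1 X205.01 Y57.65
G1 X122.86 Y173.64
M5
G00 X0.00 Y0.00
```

Each laser-on run becomes one SVG element. Flip Y back into SVG space with y_svg = 245.77 − y_machine. Every run uses S301, so all elements get stroke `#ff8800` (engrave).

Run 1: The run returns to its start, so emit a `<polygon>` with points (Y-flipped): 122.86,72.13 253.65,69.81 105.01,220.93 205.01,188.12.

<svg xmlns="http://www.w3.org/2000/svg" width="321.51mm" height="245.77mm" viewBox="0 0 321.51 245.77">
  <polygon points="122.86,72.13 253.65,69.81 105.01,220.93 205.01,188.12" fill="none" stroke="#ff8800"/>
</svg>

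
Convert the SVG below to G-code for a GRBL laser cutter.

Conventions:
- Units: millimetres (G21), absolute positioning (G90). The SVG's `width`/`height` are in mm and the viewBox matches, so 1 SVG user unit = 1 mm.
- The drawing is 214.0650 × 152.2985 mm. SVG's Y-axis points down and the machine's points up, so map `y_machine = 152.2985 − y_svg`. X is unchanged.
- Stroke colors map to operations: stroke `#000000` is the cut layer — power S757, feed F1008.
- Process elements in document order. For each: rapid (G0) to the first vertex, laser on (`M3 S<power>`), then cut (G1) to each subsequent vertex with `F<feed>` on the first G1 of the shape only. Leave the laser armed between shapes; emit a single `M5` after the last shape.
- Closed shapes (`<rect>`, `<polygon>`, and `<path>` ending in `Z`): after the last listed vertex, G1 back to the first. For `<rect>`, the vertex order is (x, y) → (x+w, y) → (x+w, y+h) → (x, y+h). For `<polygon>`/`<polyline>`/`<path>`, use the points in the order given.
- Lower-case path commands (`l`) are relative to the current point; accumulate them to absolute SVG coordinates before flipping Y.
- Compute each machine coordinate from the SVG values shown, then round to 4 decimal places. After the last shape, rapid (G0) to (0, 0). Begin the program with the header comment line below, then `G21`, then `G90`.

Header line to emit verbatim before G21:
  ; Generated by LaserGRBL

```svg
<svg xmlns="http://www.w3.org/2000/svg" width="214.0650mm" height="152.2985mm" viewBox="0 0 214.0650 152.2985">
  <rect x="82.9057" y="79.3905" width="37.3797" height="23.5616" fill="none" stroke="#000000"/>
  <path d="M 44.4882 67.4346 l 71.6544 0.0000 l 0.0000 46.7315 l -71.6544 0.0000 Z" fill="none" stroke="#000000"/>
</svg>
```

viewBox `0 0 214.0650 152.2985` with mm width/height → 1 unit = 1 mm. Flip: y_m = 152.2985 − y_svg.

**Shape 1** — `<rect>` rectangle, stroke `#000000` → cut (S757, F1008). Machine vertices: (82.9057,72.9080) → (120.2854,72.9080) → (120.2854,49.3464) → (82.9057,49.3464) → (82.9057,72.9080). Closed: final G1 returns to the first vertex.

**Shape 2** — `<path>` rectangle, stroke `#000000` → cut (S757, F1008). Machine vertices: (44.4882,84.8639) → (116.1426,84.8639) → (116.1426,38.1324) → (44.4882,38.1324) → (44.4882,84.8639). Closed: final G1 returns to the first vertex.

; Generated by LaserGRBL
G21
G90
G0 X82.9057 Y72.9080
M3 S757
G1 X120.2854 Y72.9080 F1008
G1 X120.2854 Y49.3464
G1 X82.9057 Y49.3464
G1 X82.9057 Y72.9080
G0 X44.4882 Y84.8639
M3 S757
G1 X116.1426 Y84.8639 F1008
G1 X116.1426 Y38.1324
G1 X44.4882 Y38.1324
G1 X44.4882 Y84.8639
M5
G0 X0.0000 Y0.0000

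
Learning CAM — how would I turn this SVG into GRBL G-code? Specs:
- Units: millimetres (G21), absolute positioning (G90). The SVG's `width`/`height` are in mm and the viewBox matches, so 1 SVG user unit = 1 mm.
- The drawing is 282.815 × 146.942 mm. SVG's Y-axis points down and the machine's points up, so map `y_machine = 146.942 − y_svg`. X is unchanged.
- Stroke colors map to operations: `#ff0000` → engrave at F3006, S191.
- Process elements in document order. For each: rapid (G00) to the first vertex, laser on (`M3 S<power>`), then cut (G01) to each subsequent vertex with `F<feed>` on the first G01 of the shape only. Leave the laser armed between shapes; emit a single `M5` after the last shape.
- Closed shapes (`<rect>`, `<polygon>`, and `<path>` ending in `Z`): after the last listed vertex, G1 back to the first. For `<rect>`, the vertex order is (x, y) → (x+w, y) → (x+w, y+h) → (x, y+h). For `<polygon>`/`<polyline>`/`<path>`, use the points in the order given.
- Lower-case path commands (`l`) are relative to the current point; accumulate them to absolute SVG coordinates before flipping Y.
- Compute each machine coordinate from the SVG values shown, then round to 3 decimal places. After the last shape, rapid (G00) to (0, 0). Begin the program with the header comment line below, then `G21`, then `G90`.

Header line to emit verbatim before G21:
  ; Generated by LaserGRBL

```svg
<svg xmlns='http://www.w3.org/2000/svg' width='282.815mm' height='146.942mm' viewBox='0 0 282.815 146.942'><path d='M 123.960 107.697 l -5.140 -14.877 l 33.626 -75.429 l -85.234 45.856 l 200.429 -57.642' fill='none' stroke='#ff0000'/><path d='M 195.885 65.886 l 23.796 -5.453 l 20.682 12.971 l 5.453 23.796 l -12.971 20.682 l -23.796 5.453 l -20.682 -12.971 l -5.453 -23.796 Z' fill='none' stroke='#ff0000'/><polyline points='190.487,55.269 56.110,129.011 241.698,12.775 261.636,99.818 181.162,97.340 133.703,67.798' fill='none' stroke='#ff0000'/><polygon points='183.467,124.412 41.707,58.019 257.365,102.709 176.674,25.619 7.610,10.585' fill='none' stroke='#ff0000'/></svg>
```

; Generated by LaserGRBL
G21
G90
G00 X123.960 Y39.245
M3 S191
G01 X118.820 Y54.122 F3006
G01 X152.446 Y129.551
G01 X67.212 Y83.695
G01 X267.641 Y141.337
G00 X195.885 Y81.056
M3 S191
G01 X219.681 Y86.509 F3006
G01 X240.363 Y73.538
G01 X245.816 Y49.742
G01 X232.845 Y29.060
G01 X209.049 Y23.607
G01 X188.367 Y36.578
G01 X182.914 Y60.374
G01 X195.885 Y81.056
G00 X190.487 Y91.673
M3 S191
G01 X56.110 Y17.931 F3006
G01 X241.698 Y134.167
G01 X261.636 Y47.124
G01 X181.162 Y49.602
G01 X133.703 Y79.144
G00 X183.467 Y22.530
M3 S191
G01 X41.707 Y88.923 F3006
G01 X257.365 Y44.233
G01 X176.674 Y121.323
G01 X7.610 Y136.357
G01 X183.467 Y22.530
M5
G00 X0.000 Y0.000

Since the viewBox matches the mm dimensions, user units are millimetres directly. The only transform is the Y-flip y_m = 146.942 − y_svg.

Shape 1 is a open polyline drawn with `<path>`. Its stroke #ff0000 means engrave at S191, F3006. After flipping Y the toolpath is (123.960,39.245) → (118.820,54.122) → (152.446,129.551) → (67.212,83.695) → (267.641,141.337).

Shape 2 is a regular polygon drawn with `<path>`. Its stroke #ff0000 means engrave at S191, F3006. After flipping Y the toolpath is (195.885,81.056) → (219.681,86.509) → (240.363,73.538) → (245.816,49.742) → (232.845,29.060) → (209.049,23.607) → (188.367,36.578) → (182.914,60.374) → (195.885,81.056), returning to the start.

Shape 3 is a open polyline drawn with `<polyline>`. Its stroke #ff0000 means engrave at S191, F3006. After flipping Y the toolpath is (190.487,91.673) → (56.110,17.931) → (241.698,134.167) → (261.636,47.124) → (181.162,49.602) → (133.703,79.144).

Shape 4 is a closed polygon drawn with `<polygon>`. Its stroke #ff0000 means engrave at S191, F3006. After flipping Y the toolpath is (183.467,22.530) → (41.707,88.923) → (257.365,44.233) → (176.674,121.323) → (7.610,136.357) → (183.467,22.530), returning to the start.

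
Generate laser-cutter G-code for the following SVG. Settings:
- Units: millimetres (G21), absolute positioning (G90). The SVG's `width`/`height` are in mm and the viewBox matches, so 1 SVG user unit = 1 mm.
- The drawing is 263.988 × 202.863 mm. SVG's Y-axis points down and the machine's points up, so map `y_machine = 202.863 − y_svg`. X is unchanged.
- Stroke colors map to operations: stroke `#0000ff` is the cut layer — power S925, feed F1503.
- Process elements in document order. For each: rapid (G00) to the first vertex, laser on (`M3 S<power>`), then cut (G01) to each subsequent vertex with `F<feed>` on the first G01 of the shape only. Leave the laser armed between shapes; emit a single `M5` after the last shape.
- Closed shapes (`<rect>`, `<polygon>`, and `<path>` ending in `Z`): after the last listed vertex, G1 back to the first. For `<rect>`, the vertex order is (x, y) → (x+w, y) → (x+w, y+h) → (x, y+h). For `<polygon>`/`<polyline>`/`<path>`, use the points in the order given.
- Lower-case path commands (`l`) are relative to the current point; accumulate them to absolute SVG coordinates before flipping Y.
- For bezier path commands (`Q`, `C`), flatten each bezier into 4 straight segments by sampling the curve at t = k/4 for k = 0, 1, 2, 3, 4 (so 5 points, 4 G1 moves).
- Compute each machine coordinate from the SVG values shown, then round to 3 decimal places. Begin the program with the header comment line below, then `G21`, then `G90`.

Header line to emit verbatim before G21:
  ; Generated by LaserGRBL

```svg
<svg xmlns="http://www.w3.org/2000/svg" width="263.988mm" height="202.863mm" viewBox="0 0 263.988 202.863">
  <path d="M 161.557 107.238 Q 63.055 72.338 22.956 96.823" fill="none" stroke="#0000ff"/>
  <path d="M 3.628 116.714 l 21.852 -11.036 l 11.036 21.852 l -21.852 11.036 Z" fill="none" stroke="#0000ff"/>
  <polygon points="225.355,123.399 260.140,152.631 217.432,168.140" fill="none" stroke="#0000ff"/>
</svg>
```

Since the viewBox matches the mm dimensions, user units are millimetres directly. The only transform is the Y-flip y_m = 202.863 − y_svg.

Shape 1 is a quadratic bezier drawn with `<path>`. Its stroke #0000ff means cut at S925, F1503. After flipping Y the toolpath is (161.557,95.625) → (115.956,109.363) → (77.656,115.679) → (46.656,114.571) → (22.956,106.040).

Shape 2 is a regular polygon drawn with `<path>`. Its stroke #0000ff means cut at S925, F1503. After flipping Y the toolpath is (3.628,86.149) → (25.480,97.185) → (36.516,75.333) → (14.664,64.297) → (3.628,86.149), returning to the start.

Shape 3 is a regular polygon drawn with `<polygon>`. Its stroke #0000ff means cut at S925, F1503. After flipping Y the toolpath is (225.355,79.464) → (260.140,50.232) → (217.432,34.723) → (225.355,79.464), returning to the start.

; Generated by LaserGRBL
G21
G90
G00 X161.557 Y95.625
M3 S925
G01 X115.956 Y109.363 F1503
G01 X77.656 Y115.679
G01 X46.656 Y114.571
G01 X22.956 Y106.040
G00 X3.628 Y86.149
M3 S925
G01 X25.480 Y97.185 F1503
G01 X36.516 Y75.333
G01 X14.664 Y64.297
G01 X3.628 Y86.149
G00 X225.355 Y79.464
M3 S925
G01 X260.140 Y50.232 F1503
G01 X217.432 Y34.723
G01 X225.355 Y79.464
M5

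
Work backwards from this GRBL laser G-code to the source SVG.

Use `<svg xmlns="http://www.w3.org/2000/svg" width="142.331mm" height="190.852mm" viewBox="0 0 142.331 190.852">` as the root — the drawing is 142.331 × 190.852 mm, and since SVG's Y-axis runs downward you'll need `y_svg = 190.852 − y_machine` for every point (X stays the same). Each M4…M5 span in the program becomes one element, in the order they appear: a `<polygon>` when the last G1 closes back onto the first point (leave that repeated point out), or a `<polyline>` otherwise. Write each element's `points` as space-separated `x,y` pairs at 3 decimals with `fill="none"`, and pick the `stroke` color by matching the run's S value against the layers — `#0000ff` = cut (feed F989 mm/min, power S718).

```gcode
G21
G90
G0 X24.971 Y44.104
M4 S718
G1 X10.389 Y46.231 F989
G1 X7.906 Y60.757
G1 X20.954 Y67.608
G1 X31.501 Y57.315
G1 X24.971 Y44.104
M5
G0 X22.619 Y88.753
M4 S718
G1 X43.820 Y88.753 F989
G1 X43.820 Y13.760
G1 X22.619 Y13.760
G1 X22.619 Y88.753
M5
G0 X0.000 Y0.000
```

<svg xmlns="http://www.w3.org/2000/svg" width="142.331mm" height="190.852mm" viewBox="0 0 142.331 190.852">
  <polygon points="24.971,146.748 10.389,144.621 7.906,130.095 20.954,123.244 31.501,133.537" fill="none" stroke="#0000ff"/>
  <polygon points="22.619,102.099 43.820,102.099 43.820,177.092 22.619,177.092" fill="none" stroke="#0000ff"/>
</svg>

y_svg = 190.852 − y_m. Every run uses S718, so all elements get stroke `#0000ff` (cut).

[1] closed run; points: 24.971,146.748 10.389,144.621 7.906,130.095 20.954,123.244 31.501,133.537

[2] closed run; points: 22.619,102.099 43.820,102.099 43.820,177.092 22.619,177.092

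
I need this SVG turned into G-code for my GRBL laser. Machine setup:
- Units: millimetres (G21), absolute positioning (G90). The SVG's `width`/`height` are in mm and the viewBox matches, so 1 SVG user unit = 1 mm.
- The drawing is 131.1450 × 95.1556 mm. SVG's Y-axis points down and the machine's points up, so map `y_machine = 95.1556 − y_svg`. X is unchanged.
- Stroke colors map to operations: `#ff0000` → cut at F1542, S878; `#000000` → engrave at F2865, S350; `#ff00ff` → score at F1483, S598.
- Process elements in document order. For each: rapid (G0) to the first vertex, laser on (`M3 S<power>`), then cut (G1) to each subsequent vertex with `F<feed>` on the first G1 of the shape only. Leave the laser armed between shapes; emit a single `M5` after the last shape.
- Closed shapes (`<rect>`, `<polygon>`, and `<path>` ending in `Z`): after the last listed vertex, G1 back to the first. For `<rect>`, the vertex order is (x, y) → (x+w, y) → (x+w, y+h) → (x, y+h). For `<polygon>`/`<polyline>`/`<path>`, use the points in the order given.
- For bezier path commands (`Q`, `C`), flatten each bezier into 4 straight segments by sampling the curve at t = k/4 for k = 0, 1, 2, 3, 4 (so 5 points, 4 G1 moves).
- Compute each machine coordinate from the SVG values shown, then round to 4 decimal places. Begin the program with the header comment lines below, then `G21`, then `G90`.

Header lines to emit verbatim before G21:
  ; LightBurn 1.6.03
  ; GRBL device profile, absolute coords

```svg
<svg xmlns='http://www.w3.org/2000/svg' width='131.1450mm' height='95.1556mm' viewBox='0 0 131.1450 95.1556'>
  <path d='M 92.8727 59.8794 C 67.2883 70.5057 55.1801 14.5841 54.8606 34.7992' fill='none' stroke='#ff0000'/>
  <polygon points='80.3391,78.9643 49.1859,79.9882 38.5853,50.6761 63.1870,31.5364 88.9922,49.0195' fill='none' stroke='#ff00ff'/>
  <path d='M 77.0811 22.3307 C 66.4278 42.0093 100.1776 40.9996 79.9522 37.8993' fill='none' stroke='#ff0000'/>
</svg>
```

1 u = 1 mm; y_m = 95.1556 − y.

[1] `<path>` cubic bezier, #ff0000→cut S878 F1542: (92.8727,35.2762) → (76.1848,37.5548) → (64.3923,51.4121) → (57.3370,63.4715) → (54.8606,60.3564)

[2] `<polygon>` regular polygon, #ff00ff→score S598 F1483: (80.3391,16.1913) → (49.1859,15.1674) → (38.5853,44.4795) → (63.1870,63.6192) → (88.9922,46.1361) → (80.3391,16.1913) (closed)

[3] `<path>` cubic bezier, #ff0000→cut S878 F1542: (77.0811,72.8249) → (75.8795,61.6544) → (82.1062,56.4985) → (86.5381,55.6137) → (79.9522,57.2563)

; LightBurn 1.6.03
; GRBL device profile, absolute coords
G21
G90
G0 X92.8727 Y35.2762
M3 S878
G1 X76.1848 Y37.5548 F1542
G1 X64.3923 Y51.4121
G1 X57.3370 Y63.4715
G1 X54.8606 Y60.3564
G0 X80.3391 Y16.1913
M3 S598
G1 X49.1859 Y15.1674 F1483
G1 X38.5853 Y44.4795
G1 X63.1870 Y63.6192
G1 X88.9922 Y46.1361
G1 X80.3391 Y16.1913
G0 X77.0811 Y72.8249
M3 S878
G1 X75.8795 Y61.6544 F1542
G1 X82.1062 Y56.4985
G1 X86.5381 Y55.6137
G1 X79.9522 Y57.2563
M5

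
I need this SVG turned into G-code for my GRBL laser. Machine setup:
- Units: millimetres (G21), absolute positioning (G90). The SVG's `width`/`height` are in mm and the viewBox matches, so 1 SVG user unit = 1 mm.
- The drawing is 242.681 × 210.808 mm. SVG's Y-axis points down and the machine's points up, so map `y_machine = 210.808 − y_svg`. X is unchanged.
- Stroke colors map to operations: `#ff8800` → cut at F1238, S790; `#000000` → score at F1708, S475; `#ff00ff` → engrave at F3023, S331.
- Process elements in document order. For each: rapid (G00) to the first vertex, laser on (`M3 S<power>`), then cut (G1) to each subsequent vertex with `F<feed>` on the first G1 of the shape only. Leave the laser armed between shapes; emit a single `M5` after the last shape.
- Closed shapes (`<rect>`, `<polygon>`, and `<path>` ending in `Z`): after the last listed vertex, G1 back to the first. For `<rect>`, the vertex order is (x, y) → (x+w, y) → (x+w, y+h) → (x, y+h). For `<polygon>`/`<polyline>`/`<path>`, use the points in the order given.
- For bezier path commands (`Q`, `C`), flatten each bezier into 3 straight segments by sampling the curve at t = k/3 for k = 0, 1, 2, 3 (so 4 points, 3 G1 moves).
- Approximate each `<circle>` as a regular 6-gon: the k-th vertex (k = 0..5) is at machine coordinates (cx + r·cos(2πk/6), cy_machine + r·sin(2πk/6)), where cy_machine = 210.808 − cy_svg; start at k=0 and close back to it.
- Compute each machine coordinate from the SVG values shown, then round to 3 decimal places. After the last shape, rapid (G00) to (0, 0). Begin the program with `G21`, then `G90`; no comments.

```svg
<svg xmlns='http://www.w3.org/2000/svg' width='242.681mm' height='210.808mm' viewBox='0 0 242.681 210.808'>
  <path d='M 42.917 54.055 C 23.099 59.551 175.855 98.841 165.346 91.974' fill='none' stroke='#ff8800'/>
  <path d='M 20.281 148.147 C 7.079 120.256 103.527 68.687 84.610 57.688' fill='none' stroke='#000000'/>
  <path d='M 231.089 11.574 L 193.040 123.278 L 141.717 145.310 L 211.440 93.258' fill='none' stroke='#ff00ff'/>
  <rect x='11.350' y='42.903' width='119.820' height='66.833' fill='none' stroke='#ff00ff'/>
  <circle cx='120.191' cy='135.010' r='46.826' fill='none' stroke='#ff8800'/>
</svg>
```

Since the viewBox matches the mm dimensions, user units are millimetres directly. The only transform is the Y-flip y_m = 210.808 − y_svg.

Shape 1 is a cubic bezier drawn with `<path>`. Its stroke #ff8800 means cut at S790, F1238. After flipping Y the toolpath is (42.917,156.753) → (68.185,142.953) → (133.872,124.392) → (165.346,118.834).

Shape 2 is a cubic bezier drawn with `<path>`. Its stroke #000000 means score at S475, F1708. After flipping Y the toolpath is (20.281,62.661) → (35.295,96.065) → (73.406,130.977) → (84.610,153.120).

Shape 3 is a open polyline drawn with `<path>`. Its stroke #ff00ff means engrave at S331, F3023. After flipping Y the toolpath is (231.089,199.234) → (193.040,87.530) → (141.717,65.498) → (211.440,117.550).

Shape 4 is a rectangle drawn with `<rect>`. Its stroke #ff00ff means engrave at S331, F3023. After flipping Y the toolpath is (11.350,167.905) → (131.170,167.905) → (131.170,101.072) → (11.350,101.072) → (11.350,167.905), returning to the start.

Shape 5 is a circle drawn with `<circle>`. Its stroke #ff8800 means cut at S790, F1238. After flipping Y the toolpath is (167.017,75.798) → (143.604,116.351) → (96.778,116.351) → (73.365,75.798) → (96.778,35.245) → (143.604,35.245) → (167.017,75.798), returning to the start.

G21
G90
G00 X42.917 Y156.753
M3 S790
G1 X68.185 Y142.953 F1238
G1 X133.872 Y124.392
G1 X165.346 Y118.834
G00 X20.281 Y62.661
M3 S475
G1 X35.295 Y96.065 F1708
G1 X73.406 Y130.977
G1 X84.610 Y153.120
G00 X231.089 Y199.234
M3 S331
G1 X193.040 Y87.530 F3023
G1 X141.717 Y65.498
G1 X211.440 Y117.550
G00 X11.350 Y167.905
M3 S331
G1 X131.170 Y167.905 F3023
G1 X131.170 Y101.072
G1 X11.350 Y101.072
G1 X11.350 Y167.905
G00 X167.017 Y75.798
M3 S790
G1 X143.604 Y116.351 F1238
G1 X96.778 Y116.351
G1 X73.365 Y75.798
G1 X96.778 Y35.245
G1 X143.604 Y35.245
G1 X167.017 Y75.798
M5
G00 X0.000 Y0.000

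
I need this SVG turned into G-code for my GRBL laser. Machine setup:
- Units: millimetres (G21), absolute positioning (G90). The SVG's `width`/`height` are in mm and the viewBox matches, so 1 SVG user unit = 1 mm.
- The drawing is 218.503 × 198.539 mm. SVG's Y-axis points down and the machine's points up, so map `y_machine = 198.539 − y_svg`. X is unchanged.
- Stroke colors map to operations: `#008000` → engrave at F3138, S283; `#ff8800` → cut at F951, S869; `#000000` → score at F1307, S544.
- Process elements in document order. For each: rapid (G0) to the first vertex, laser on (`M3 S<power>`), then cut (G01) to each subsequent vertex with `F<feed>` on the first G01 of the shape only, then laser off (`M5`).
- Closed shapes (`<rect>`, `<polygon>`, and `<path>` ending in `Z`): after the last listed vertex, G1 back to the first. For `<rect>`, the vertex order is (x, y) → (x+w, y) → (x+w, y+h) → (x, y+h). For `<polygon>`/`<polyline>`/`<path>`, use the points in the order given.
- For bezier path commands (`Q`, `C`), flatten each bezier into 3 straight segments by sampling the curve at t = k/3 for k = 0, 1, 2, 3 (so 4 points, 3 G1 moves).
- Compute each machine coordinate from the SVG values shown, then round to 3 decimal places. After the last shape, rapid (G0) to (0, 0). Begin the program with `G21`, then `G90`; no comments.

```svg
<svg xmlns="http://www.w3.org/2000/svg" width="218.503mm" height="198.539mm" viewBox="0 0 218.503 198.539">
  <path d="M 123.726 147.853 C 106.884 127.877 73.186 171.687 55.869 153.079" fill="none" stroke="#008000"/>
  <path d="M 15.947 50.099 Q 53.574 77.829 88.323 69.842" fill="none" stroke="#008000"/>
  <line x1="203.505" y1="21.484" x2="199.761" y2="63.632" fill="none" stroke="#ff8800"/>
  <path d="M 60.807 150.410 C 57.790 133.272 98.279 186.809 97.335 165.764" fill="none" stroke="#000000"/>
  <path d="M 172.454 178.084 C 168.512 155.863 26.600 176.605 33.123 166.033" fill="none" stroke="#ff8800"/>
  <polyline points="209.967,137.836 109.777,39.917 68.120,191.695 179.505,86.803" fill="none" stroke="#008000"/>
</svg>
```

G21
G90
G0 X123.726 Y50.686
M3 S283
G01 X102.496 Y54.074 F3138
G01 X77.415 Y42.984
G01 X55.869 Y45.460
M5
G0 X15.947 Y148.440
M3 S283
G01 X40.712 Y133.922 F3138
G01 X64.837 Y127.341
G01 X88.323 Y128.697
M5
G0 X203.505 Y177.055
M3 S869
G01 X199.761 Y134.907 F951
M5
G0 X60.807 Y48.129
M3 S544
G01 X69.146 Y47.089 F1307
G01 X87.614 Y31.211
G01 X97.335 Y32.775
M5
G0 X172.454 Y20.455
M3 S869
G01 X133.130 Y31.106 F951
G01 X65.471 Y29.621
G01 X33.123 Y32.506
M5
G0 X209.967 Y60.703
M3 S283
G01 X109.777 Y158.622 F3138
G01 X68.120 Y6.844
G01 X179.505 Y111.736
M5
G0 X0.000 Y0.000

viewBox `0 0 218.503 198.539` with mm width/height → 1 unit = 1 mm. Flip: y_m = 198.539 − y_svg.

**Shape 1** — `<path>` cubic bezier, stroke `#008000` → engrave (S283, F3138). Control points (SVG): P0=(123.726,147.853), P1=(106.884,127.877), P2=(73.186,171.687), P3=(55.869,153.079); sampled at t=k/3. Machine vertices: (123.726,50.686) → (102.496,54.074) → (77.415,42.984) → (55.869,45.460). Open path.

**Shape 2** — `<path>` quadratic bezier, stroke `#008000` → engrave (S283, F3138). Control points (SVG): P0=(15.947,50.099), P1=(53.574,77.829), P2=(88.323,69.842); sampled at t=k/3. Machine vertices: (15.947,148.440) → (40.712,133.922) → (64.837,127.341) → (88.323,128.697). Open path.

**Shape 3** — `<line>` line segment, stroke `#ff8800` → cut (S869, F951). Machine vertices: (203.505,177.055) → (199.761,134.907). Open path.

**Shape 4** — `<path>` cubic bezier, stroke `#000000` → score (S544, F1307). Control points (SVG): P0=(60.807,150.410), P1=(57.790,133.272), P2=(98.279,186.809), P3=(97.335,165.764); sampled at t=k/3. Machine vertices: (60.807,48.129) → (69.146,47.089) → (87.614,31.211) → (97.335,32.775). Open path.

**Shape 5** — `<path>` cubic bezier, stroke `#ff8800` → cut (S869, F951). Control points (SVG): P0=(172.454,178.084), P1=(168.512,155.863), P2=(26.600,176.605), P3=(33.123,166.033); sampled at t=k/3. Machine vertices: (172.454,20.455) → (133.130,31.106) → (65.471,29.621) → (33.123,32.506). Open path.

**Shape 6** — `<polyline>` open polyline, stroke `#008000` → engrave (S283, F3138). Machine vertices: (209.967,60.703) → (109.777,158.622) → (68.120,6.844) → (179.505,111.736). Open path.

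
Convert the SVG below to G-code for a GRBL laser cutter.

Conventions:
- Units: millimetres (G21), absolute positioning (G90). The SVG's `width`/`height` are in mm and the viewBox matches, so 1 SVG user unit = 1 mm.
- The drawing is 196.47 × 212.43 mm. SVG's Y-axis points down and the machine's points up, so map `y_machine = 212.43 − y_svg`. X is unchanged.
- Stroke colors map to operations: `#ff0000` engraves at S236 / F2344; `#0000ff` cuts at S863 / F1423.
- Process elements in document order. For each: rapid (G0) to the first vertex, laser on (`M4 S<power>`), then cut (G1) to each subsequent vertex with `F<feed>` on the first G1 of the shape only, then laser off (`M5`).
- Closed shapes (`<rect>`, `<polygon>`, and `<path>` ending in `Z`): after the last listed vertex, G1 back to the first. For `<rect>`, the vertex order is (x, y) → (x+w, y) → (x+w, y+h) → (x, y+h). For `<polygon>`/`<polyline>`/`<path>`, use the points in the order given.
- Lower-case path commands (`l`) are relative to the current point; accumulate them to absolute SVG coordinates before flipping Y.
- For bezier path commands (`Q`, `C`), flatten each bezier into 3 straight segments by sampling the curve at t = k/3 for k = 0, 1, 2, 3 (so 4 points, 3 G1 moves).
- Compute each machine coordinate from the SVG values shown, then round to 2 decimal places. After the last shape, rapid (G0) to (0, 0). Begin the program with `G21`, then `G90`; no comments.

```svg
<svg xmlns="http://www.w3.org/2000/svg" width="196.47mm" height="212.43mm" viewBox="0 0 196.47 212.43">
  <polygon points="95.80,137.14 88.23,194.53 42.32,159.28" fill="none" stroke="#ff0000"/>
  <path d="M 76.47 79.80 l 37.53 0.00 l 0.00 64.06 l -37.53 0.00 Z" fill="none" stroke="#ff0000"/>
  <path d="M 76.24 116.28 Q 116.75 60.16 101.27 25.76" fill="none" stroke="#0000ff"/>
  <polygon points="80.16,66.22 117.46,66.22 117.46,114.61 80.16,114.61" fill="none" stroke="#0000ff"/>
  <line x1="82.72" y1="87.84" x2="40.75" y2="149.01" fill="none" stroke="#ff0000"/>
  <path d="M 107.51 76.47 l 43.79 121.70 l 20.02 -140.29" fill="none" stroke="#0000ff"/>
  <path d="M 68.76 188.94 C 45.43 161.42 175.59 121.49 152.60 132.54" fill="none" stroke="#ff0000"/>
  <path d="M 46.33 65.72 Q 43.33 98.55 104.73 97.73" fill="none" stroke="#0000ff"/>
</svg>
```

1 u = 1 mm; y_m = 212.43 − y.

[1] `<polygon>` regular polygon, #ff0000→engrave S236 F2344: (95.80,75.29) → (88.23,17.90) → (42.32,53.15) → (95.80,75.29) (closed)

[2] `<path>` rectangle, #ff0000→engrave S236 F2344: (76.47,132.63) → (114.00,132.63) → (114.00,68.57) → (76.47,68.57) → (76.47,132.63) (closed)

[3] `<path>` quadratic bezier, #0000ff→cut S863 F1423: (76.24,96.15) → (97.03,131.15) → (105.37,161.32) → (101.27,186.67)

[4] `<polygon>` rectangle, #0000ff→cut S863 F1423: (80.16,146.21) → (117.46,146.21) → (117.46,97.82) → (80.16,97.82) → (80.16,146.21) (closed)

[5] `<line>` line segment, #ff0000→engrave S236 F2344: (82.72,124.59) → (40.75,63.42)

[6] `<path>` open polyline, #0000ff→cut S863 F1423: (107.51,135.96) → (151.30,14.26) → (171.32,154.55)

[7] `<path>` cubic bezier, #ff0000→engrave S236 F2344: (68.76,23.49) → (85.24,52.80) → (135.90,76.29) → (152.60,79.89)

[8] `<path>` quadratic bezier, #0000ff→cut S863 F1423: (46.33,146.71) → (51.49,128.56) → (70.95,117.89) → (104.73,114.70)

G21
G90
G0 X95.80 Y75.29
M4 S236
G1 X88.23 Y17.90 F2344
G1 X42.32 Y53.15
G1 X95.80 Y75.29
M5
G0 X76.47 Y132.63
M4 S236
G1 X114.00 Y132.63 F2344
G1 X114.00 Y68.57
G1 X76.47 Y68.57
G1 X76.47 Y132.63
M5
G0 X76.24 Y96.15
M4 S863
G1 X97.03 Y131.15 F1423
G1 X105.37 Y161.32
G1 X101.27 Y186.67
M5
G0 X80.16 Y146.21
M4 S863
G1 X117.46 Y146.21 F1423
G1 X117.46 Y97.82
G1 X80.16 Y97.82
G1 X80.16 Y146.21
M5
G0 X82.72 Y124.59
M4 S236
G1 X40.75 Y63.42 F2344
M5
G0 X107.51 Y135.96
M4 S863
G1 X151.30 Y14.26 F1423
G1 X171.32 Y154.55
M5
G0 X68.76 Y23.49
M4 S236
G1 X85.24 Y52.80 F2344
G1 X135.90 Y76.29
G1 X152.60 Y79.89
M5
G0 X46.33 Y146.71
M4 S863
G1 X51.49 Y128.56 F1423
G1 X70.95 Y117.89
G1 X104.73 Y114.70
M5
G0 X0.00 Y0.00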